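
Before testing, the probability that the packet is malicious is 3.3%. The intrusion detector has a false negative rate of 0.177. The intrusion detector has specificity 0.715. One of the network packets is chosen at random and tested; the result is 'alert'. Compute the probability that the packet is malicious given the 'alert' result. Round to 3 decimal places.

P(H | E) ≈ 0.090

Let H be the event that the packet is malicious. P(H) = 0.033, so P(¬H) = 0.967. With E the 'alert' result, P(E|H) = 0.823 and P(E|¬H) = 0.285.
P(E) = 0.823·0.033 + 0.285·0.967 = 0.027159 + 0.27559 = 0.30275.
By Bayes' theorem, P(H|E) = 0.027159 / 0.30275 = 0.090.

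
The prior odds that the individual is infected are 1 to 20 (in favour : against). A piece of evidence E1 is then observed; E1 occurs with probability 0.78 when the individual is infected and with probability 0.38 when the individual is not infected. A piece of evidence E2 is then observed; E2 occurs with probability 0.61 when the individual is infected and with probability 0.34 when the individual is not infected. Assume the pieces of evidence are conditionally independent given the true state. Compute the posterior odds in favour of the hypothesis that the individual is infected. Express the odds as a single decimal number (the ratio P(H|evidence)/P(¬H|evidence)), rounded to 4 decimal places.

Posterior odds ≈ 0.1841

Prior odds = 1/20 = 0.050000. In log-odds, ln(0.050000) = -2.9957.
Add log likelihood ratios: ln(2.0526) + ln(1.7941) = 1.3036.
Posterior log-odds = -1.6921, so posterior odds = exp(-1.6921) = 0.18413.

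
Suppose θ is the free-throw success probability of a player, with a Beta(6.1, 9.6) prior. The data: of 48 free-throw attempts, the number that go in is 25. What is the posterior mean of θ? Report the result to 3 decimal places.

Posterior mean ≈ 0.488

The binomial likelihood is conjugate to the Beta prior: with 25 successes and 23 failures, the posterior is Beta(6.1+25, 9.6+23) = Beta(31.1, 32.6).
E[θ | data] = 31.1/(31.1+32.6) = 0.488.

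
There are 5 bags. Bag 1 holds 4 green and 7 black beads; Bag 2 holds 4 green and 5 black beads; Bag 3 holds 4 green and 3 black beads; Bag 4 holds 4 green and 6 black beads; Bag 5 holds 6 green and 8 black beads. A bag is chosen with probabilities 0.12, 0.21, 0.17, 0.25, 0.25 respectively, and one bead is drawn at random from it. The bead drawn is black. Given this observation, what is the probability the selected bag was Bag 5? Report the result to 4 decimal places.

Tabulate prior·likelihood by source: [1] prior 0.12, lik 0.6364, product 0.07636; [2] prior 0.21, lik 0.5556, product 0.1167; [3] prior 0.17, lik 0.4286, product 0.07286; [4] prior 0.25, lik 0.6, product 0.1500; [5] prior 0.25, lik 0.5714, product 0.1429.
Normalizing constant = 0.55874; the posterior for Bag 5 is its product over the sum, 0.1429/0.55874 = 0.2557.

Posterior probability ≈ 0.2557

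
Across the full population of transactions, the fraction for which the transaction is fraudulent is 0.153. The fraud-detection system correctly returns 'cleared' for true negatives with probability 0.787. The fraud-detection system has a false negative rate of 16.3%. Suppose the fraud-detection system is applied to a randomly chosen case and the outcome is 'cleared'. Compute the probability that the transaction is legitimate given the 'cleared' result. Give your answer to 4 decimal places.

P(¬H | E) ≈ 0.9639

Write H for 'the transaction is fraudulent'. Prior odds H:¬H = 0.153/0.847 = 0.18064. For the 'cleared' outcome, the likelihood ratio is 0.163/0.787 = 0.20712.
Posterior odds = 0.18064 × 0.20712 = 0.037413, so P(H|E) = 0.037413/(1+0.037413) = 0.0361. Then P(¬H|E) = 1 − 0.0361 = 0.9639.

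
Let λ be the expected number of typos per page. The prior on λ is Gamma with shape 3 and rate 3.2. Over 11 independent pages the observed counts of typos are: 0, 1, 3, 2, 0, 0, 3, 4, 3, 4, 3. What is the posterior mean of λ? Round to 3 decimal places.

Posterior mean ≈ 1.831

Total count ∑xᵢ = 23 over n = 11 pages.
Gamma is conjugate to the Poisson likelihood: posterior is Gamma(shape = 3+23 = 26, rate = 3.2+11 = 14.2).
Posterior mean = shape/rate = 26/14.2 = 1.831.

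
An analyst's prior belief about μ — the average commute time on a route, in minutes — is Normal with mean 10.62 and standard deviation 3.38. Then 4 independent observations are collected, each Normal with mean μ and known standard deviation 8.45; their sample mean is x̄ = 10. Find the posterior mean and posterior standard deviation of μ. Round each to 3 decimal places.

Prior precision 1/τ₀² = 1/3.38² = 0.0875319; data precision n/σ² = 4/8.45² = 0.0560204.
Posterior precision = 0.0875319 + 0.0560204 = 0.143552, giving posterior SD = 1/√0.143552 = 2.639.
Posterior mean = (0.0875319·10.62 + 0.0560204·10) / 0.143552 = 10.378.

Posterior mean ≈ 10.378; posterior SD ≈ 2.639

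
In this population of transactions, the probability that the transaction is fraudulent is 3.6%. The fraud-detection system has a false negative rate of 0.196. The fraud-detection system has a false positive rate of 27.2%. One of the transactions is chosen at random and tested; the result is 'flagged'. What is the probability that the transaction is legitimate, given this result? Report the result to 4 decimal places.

P(¬H | E) ≈ 0.9006

Let H be the event that the transaction is fraudulent. P(H) = 0.036, so P(¬H) = 0.964. With E the 'flagged' result, P(E|H) = 0.804 and P(E|¬H) = 0.272.
P(E) = 0.804·0.036 + 0.272·0.964 = 0.028944 + 0.26221 = 0.29115.
By Bayes' theorem, P(H|E) = 0.028944 / 0.29115 = 0.0994. Hence P(¬H|E) = 1 − 0.0994 = 0.9006.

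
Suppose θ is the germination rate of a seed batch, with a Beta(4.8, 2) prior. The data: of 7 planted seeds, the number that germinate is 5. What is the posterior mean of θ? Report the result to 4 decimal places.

The binomial likelihood is conjugate to the Beta prior: with 5 successes and 2 failures, the posterior is Beta(4.8+5, 2+2) = Beta(9.8, 4).
E[θ | data] = 9.8/(9.8+4) = 0.7101.

Posterior mean ≈ 0.7101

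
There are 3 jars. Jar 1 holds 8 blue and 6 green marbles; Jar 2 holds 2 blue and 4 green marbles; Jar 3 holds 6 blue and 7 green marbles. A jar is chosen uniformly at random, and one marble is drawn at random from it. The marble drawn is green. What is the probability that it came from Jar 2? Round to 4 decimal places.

Tabulate prior·likelihood by source: [1] prior 0.333333, lik 0.4286, product 0.1429; [2] prior 0.333333, lik 0.6667, product 0.2222; [3] prior 0.333333, lik 0.5385, product 0.1795.
Normalizing constant = 0.54457; the posterior for Jar 2 is its product over the sum, 0.2222/0.54457 = 0.4081.

Posterior probability ≈ 0.4081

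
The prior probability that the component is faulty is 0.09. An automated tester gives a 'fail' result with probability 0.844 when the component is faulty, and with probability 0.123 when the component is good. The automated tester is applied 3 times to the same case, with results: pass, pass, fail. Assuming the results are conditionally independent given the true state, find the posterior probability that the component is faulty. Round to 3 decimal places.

Posterior P(H) ≈ 0.021

Let H be the event that the component is faulty; start with P(H) = 0.09. P('fail'|H) = 0.844, P('fail'|¬H) = 0.123.
Update on result 1 ('pass'): P(H) ← 0.156·0.0900 / (0.156·0.0900 + 0.877·0.9100) = 0.014040/0.81211 = 0.0173.
Update on result 2 ('pass'): P(H) ← 0.156·0.0173 / (0.156·0.0173 + 0.877·0.9827) = 0.0026970/0.86454 = 0.0031.
Update on result 3 ('fail'): P(H) ← 0.844·0.0031 / (0.844·0.0031 + 0.123·0.9969) = 0.0026329/0.12525 = 0.0210.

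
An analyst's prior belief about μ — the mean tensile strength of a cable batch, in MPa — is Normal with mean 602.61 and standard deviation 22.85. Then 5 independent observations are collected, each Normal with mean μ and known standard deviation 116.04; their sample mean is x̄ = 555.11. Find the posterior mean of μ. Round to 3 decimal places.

Posterior mean ≈ 594.896

With known σ, the Normal prior is conjugate. Weight on the data is w = (n/σ²)/(n/σ² + 1/τ₀²) = 0.00037133/(0.00037133+0.00191526) = 0.16239.
Posterior mean = w·x̄ + (1−w)·μ₀ = 0.16239·555.11 + 0.83761·602.61 = 594.896.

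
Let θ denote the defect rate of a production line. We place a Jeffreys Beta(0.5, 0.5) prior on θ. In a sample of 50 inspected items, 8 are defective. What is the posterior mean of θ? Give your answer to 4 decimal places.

Observing 8 successes and 42 failures updates Beta(0.5, 0.5) by adding the success and failure counts to the two shape parameters: α = 0.5+8 = 8.5, β = 0.5+42 = 42.5.
E[θ | data] = 8.5/(8.5+42.5) = 0.1667.

Posterior mean ≈ 0.1667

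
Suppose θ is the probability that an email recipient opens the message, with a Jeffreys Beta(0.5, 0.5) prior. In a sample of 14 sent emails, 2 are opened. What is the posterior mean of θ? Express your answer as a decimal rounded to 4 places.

Posterior mean ≈ 0.1667

Observing 2 successes and 12 failures updates Beta(0.5, 0.5) by adding the success and failure counts to the two shape parameters: α = 0.5+2 = 2.5, β = 0.5+12 = 12.5.
E[θ | data] = 2.5/(2.5+12.5) = 0.1667.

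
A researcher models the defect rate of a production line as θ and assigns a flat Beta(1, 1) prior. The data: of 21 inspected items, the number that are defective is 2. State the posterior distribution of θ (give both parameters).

Posterior: Beta(3, 20)

Observing 2 successes and 19 failures updates Beta(1, 1) by adding the success and failure counts to the two shape parameters: α = 1+2 = 3, β = 1+19 = 20.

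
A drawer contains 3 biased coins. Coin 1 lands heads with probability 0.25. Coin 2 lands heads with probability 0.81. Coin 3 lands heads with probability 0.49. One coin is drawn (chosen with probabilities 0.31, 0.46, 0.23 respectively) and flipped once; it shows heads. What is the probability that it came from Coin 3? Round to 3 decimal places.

Tabulate prior·likelihood by source: [1] prior 0.31, lik 0.25, product 0.07750; [2] prior 0.46, lik 0.81, product 0.3726; [3] prior 0.23, lik 0.49, product 0.1127.
Normalizing constant = 0.56280; the posterior for Coin 3 is its product over the sum, 0.1127/0.56280 = 0.200.

Posterior probability ≈ 0.200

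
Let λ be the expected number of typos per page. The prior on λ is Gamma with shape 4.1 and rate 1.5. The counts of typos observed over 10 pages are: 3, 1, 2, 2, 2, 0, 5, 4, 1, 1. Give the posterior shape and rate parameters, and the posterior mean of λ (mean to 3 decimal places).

Posterior: Gamma(shape=25.1, rate=11.5); mean ≈ 2.183

The Poisson likelihood adds the total count to the shape and the number of exposure periods to the rate. Here ∑xᵢ = 21 and n = 10, so shape 4.1→25.1 and rate 1.5→11.5.
Posterior mean = shape/rate = 25.1/11.5 = 2.183.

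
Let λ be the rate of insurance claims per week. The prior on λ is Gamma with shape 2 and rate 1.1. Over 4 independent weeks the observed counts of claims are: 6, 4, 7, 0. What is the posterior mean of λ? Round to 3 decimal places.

Posterior mean ≈ 3.725

Total count ∑xᵢ = 17 over n = 4 weeks.
Gamma is conjugate to the Poisson likelihood: posterior is Gamma(shape = 2+17 = 19, rate = 1.1+4 = 5.1).
Posterior mean = shape/rate = 19/5.1 = 3.725.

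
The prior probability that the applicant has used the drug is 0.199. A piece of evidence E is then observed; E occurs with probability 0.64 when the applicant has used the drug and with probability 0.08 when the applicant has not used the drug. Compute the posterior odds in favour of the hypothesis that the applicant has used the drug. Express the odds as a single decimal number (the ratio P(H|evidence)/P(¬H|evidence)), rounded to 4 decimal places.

Posterior odds ≈ 1.9875

Prior odds = 0.199/(1−0.199) = 0.24844. In log-odds, ln(0.24844) = -1.3926.
Add log likelihood ratio: ln(8.0000) = 2.0794.
Posterior log-odds = 0.68689, so posterior odds = exp(0.68689) = 1.9875.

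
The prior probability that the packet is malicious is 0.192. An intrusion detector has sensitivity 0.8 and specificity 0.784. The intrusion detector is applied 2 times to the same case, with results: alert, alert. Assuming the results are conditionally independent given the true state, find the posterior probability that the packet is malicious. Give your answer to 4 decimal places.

Posterior P(H) ≈ 0.7652

Let H be the event that the packet is malicious; start with P(H) = 0.192. P('alert'|H) = 0.8, P('alert'|¬H) = 0.216.
Update on result 1 ('alert'): P(H) ← 0.8·0.1920 / (0.8·0.1920 + 0.216·0.8080) = 0.15360/0.32813 = 0.4681.
Update on result 2 ('alert'): P(H) ← 0.8·0.4681 / (0.8·0.4681 + 0.216·0.5319) = 0.37449/0.48938 = 0.7652.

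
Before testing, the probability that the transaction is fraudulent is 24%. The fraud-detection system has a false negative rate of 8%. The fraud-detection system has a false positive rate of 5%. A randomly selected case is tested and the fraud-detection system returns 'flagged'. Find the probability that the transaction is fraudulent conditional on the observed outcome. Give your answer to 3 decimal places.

Let H be the event that the transaction is fraudulent. P(H) = 0.24, so P(¬H) = 0.76. With E the 'flagged' result, P(E|H) = 0.92 and P(E|¬H) = 0.05.
P(E) = 0.92·0.24 + 0.05·0.76 = 0.22080 + 0.038000 = 0.25880.
By Bayes' theorem, P(H|E) = 0.22080 / 0.25880 = 0.853.

P(H | E) ≈ 0.853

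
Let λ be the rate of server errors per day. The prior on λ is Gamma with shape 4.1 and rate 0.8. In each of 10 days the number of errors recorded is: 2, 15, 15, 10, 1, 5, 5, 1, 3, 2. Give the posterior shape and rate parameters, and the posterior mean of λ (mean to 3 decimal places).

Posterior: Gamma(shape=63.1, rate=10.8); mean ≈ 5.843

The Poisson likelihood adds the total count to the shape and the number of exposure periods to the rate. Here ∑xᵢ = 59 and n = 10, so shape 4.1→63.1 and rate 0.8→10.8.
E[λ | data] = 63.1/10.8 = 5.843.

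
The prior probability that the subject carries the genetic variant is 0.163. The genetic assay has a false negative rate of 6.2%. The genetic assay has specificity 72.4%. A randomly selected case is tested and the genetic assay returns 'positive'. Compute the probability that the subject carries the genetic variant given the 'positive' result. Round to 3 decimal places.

P(H | E) ≈ 0.398

Let H be the event that the subject carries the genetic variant. P(H) = 0.163, so P(¬H) = 0.837. With E the 'positive' result, P(E|H) = 0.938 and P(E|¬H) = 0.276.
P(E) = 0.938·0.163 + 0.276·0.837 = 0.15289 + 0.23101 = 0.38391.
By Bayes' theorem, P(H|E) = 0.15289 / 0.38391 = 0.398.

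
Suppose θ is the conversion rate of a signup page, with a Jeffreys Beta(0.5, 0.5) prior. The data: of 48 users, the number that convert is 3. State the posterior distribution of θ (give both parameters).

The binomial likelihood is conjugate to the Beta prior: with 3 successes and 45 failures, the posterior is Beta(0.5+3, 0.5+45) = Beta(3.5, 45.5).

Posterior: Beta(3.5, 45.5)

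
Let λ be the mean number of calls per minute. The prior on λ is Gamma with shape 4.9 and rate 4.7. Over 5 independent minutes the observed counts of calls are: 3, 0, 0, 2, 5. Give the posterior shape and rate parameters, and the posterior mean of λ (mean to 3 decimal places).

Posterior: Gamma(shape=14.9, rate=9.7); mean ≈ 1.536

The Poisson likelihood adds the total count to the shape and the number of exposure periods to the rate. Here ∑xᵢ = 10 and n = 5, so shape 4.9→14.9 and rate 4.7→9.7.
Posterior mean = shape/rate = 14.9/9.7 = 1.536.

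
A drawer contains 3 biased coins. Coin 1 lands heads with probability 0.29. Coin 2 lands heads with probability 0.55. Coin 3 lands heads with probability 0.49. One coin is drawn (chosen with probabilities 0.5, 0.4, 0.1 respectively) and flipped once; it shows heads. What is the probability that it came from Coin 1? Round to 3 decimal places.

Posterior probability ≈ 0.350

P(heads|C1) = 0.29; P(heads|C2) = 0.55; P(heads|C3) = 0.49.
Prior × likelihood for each source: 0.5·0.29=0.1450, 0.4·0.55=0.2200, 0.1·0.49=0.04900. Summing gives P(heads) = 0.41400.
P(Coin 1 | heads) = 0.1450 / 0.41400 = 0.350.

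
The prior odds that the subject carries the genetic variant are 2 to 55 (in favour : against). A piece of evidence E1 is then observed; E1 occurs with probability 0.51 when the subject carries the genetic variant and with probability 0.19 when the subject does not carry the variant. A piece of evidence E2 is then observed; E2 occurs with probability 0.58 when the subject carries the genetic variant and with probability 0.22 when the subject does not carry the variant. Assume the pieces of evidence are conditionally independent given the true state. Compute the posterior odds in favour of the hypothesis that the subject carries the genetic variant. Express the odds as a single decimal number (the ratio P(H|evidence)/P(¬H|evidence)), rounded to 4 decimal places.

Prior odds = 2/55 = 0.036364. In log-odds, ln(0.036364) = -3.3142.
Add log likelihood ratios: ln(2.6842) + ln(2.6364) = 1.9568.
Posterior log-odds = -1.3574, so posterior odds = exp(-1.3574) = 0.25733.

Posterior odds ≈ 0.2573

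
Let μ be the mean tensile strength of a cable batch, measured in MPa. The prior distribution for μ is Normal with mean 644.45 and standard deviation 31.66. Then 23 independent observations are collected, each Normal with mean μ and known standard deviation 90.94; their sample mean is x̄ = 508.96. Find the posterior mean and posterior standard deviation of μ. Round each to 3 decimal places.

With known σ, the Normal prior is conjugate. Weight on the data is w = (n/σ²)/(n/σ² + 1/τ₀²) = 0.00278111/(0.00278111+0.00099765) = 0.73598.
Posterior mean = w·x̄ + (1−w)·μ₀ = 0.73598·508.96 + 0.26402·644.45 = 544.731. Posterior variance = 1/(0.00278111+0.00099765) = 264.637, so SD = 16.268.

Posterior mean ≈ 544.731; posterior SD ≈ 16.268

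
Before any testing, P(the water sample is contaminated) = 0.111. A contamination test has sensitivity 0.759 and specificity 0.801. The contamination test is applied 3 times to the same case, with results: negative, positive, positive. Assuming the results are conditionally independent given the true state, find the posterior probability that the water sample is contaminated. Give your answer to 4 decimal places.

Posterior P(H) ≈ 0.3534

Let H be the event that the water sample is contaminated; start with P(H) = 0.111. P('positive'|H) = 0.759, P('positive'|¬H) = 0.199.
Update on result 1 ('negative'): P(H) ← 0.241·0.1110 / (0.241·0.1110 + 0.801·0.8890) = 0.026751/0.73884 = 0.0362.
Update on result 2 ('positive'): P(H) ← 0.759·0.0362 / (0.759·0.0362 + 0.199·0.9638) = 0.027481/0.21928 = 0.1253.
Update on result 3 ('positive'): P(H) ← 0.759·0.1253 / (0.759·0.1253 + 0.199·0.8747) = 0.095122/0.26918 = 0.3534.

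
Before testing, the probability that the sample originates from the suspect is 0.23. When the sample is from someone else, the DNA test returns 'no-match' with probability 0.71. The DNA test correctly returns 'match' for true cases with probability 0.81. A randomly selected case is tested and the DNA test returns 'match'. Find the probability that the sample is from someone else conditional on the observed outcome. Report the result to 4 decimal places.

P(¬H | E) ≈ 0.5452

Let H be the event that the sample originates from the suspect. P(H) = 0.23, so P(¬H) = 0.77. With E the 'match' result, P(E|H) = 0.81 and P(E|¬H) = 0.29.
P(E) = 0.81·0.23 + 0.29·0.77 = 0.18630 + 0.22330 = 0.40960.
By Bayes' theorem, P(H|E) = 0.18630 / 0.40960 = 0.4548. Hence P(¬H|E) = 1 − 0.4548 = 0.5452.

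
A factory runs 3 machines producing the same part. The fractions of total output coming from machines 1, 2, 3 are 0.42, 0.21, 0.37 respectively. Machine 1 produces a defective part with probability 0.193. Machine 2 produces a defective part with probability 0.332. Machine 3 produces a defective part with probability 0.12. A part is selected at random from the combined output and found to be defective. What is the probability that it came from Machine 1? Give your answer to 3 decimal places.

Posterior probability ≈ 0.415

P(defective|M1) = 0.193; P(defective|M2) = 0.332; P(defective|M3) = 0.12.
Prior × likelihood for each source: 0.42·0.193=0.08106, 0.21·0.332=0.06972, 0.37·0.12=0.04440. Summing gives P(defective) = 0.19518.
P(Machine 1 | defective) = 0.08106 / 0.19518 = 0.415.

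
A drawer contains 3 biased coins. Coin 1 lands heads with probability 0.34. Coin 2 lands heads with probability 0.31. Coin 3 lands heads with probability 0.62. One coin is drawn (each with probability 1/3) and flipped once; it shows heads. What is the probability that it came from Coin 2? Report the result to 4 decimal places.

P(heads|C1) = 0.34; P(heads|C2) = 0.31; P(heads|C3) = 0.62.
Prior × likelihood for each source: 0.333333·0.34=0.1133, 0.333333·0.31=0.1033, 0.333333·0.62=0.2067. Summing gives P(heads) = 0.42333.
P(Coin 2 | heads) = 0.1033 / 0.42333 = 0.2441.

Posterior probability ≈ 0.2441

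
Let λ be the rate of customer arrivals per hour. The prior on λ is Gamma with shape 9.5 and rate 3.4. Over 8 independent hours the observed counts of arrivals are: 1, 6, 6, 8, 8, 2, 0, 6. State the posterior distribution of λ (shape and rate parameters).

The Poisson likelihood adds the total count to the shape and the number of exposure periods to the rate. Here ∑xᵢ = 37 and n = 8, so shape 9.5→46.5 and rate 3.4→11.4.

Posterior: Gamma(shape=46.5, rate=11.4)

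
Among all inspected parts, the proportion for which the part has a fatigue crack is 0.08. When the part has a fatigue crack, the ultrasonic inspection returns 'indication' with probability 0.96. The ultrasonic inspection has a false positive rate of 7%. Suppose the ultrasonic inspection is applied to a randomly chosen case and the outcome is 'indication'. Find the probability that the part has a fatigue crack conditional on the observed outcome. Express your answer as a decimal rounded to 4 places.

Write H for 'the part has a fatigue crack'. Prior odds H:¬H = 0.08/0.92 = 0.086957. For the 'indication' outcome, the likelihood ratio is 0.96/0.07 = 13.714.
Posterior odds = 0.086957 × 13.714 = 1.1925, so P(H|E) = 1.1925/(1+1.1925) = 0.5439.

P(H | E) ≈ 0.5439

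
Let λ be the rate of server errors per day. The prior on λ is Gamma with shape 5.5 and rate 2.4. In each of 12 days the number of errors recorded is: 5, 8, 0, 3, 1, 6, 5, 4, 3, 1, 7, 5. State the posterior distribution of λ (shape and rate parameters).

Posterior: Gamma(shape=53.5, rate=14.4)

The Poisson likelihood adds the total count to the shape and the number of exposure periods to the rate. Here ∑xᵢ = 48 and n = 12, so shape 5.5→53.5 and rate 2.4→14.4.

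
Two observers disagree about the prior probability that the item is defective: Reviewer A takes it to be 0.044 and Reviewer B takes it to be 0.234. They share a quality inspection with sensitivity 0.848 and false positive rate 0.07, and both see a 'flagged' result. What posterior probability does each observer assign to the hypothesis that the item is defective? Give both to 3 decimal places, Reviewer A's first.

Reviewer A: 0.358; Reviewer B: 0.787

P('+'|H) = 0.848, P('+'|¬H) = 0.07.
Reviewer A: numerator 0.848·0.044 = 0.037312; evidence = 0.037312+0.07·0.956 = 0.10423; posterior = 0.358.
Reviewer B: numerator 0.848·0.234 = 0.19843; evidence = 0.19843+0.07·0.766 = 0.25205; posterior = 0.787.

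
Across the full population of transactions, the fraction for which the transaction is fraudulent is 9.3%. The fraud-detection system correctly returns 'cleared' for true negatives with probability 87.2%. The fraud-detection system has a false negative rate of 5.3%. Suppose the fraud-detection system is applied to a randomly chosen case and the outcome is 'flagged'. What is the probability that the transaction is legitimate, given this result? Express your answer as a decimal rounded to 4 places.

P(¬H | E) ≈ 0.5686

Write H for 'the transaction is fraudulent'. Prior odds H:¬H = 0.093/0.907 = 0.10254. For the 'flagged' outcome, the likelihood ratio is 0.947/0.128 = 7.3984.
Posterior odds = 0.10254 × 7.3984 = 0.75860, so P(H|E) = 0.75860/(1+0.75860) = 0.4314. Then P(¬H|E) = 1 − 0.4314 = 0.5686.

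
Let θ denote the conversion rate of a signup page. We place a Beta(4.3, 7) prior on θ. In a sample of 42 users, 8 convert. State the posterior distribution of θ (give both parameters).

The binomial likelihood is conjugate to the Beta prior: with 8 successes and 34 failures, the posterior is Beta(4.3+8, 7+34) = Beta(12.3, 41).

Posterior: Beta(12.3, 41)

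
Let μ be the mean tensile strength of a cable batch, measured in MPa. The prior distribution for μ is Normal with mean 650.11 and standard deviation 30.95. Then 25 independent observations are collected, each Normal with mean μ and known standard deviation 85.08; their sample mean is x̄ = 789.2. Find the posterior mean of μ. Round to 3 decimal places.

Posterior mean ≈ 756.916

Prior precision 1/τ₀² = 1/30.95² = 0.00104395; data precision n/σ² = 25/85.08² = 0.00345370.
Posterior precision = 0.00104395 + 0.00345370 = 0.00449765.
Posterior mean = (0.00104395·650.11 + 0.00345370·789.2) / 0.00449765 = 756.916.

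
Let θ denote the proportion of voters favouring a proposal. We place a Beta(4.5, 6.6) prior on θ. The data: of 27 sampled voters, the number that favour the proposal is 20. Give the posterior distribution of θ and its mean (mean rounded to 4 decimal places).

The binomial likelihood is conjugate to the Beta prior: with 20 successes and 7 failures, the posterior is Beta(4.5+20, 6.6+7) = Beta(24.5, 13.6).
Posterior mean = α/(α+β) = 24.5/38.1 = 0.6430.

Posterior: Beta(24.5, 13.6); mean ≈ 0.6430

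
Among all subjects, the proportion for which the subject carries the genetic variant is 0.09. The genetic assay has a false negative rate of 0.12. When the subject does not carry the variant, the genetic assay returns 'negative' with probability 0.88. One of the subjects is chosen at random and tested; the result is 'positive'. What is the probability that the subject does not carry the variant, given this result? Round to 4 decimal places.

P(¬H | E) ≈ 0.5796

Write H for 'the subject carries the genetic variant'. Prior odds H:¬H = 0.09/0.91 = 0.098901. For the 'positive' outcome, the likelihood ratio is 0.88/0.12 = 7.3333.
Posterior odds = 0.098901 × 7.3333 = 0.72527, so P(H|E) = 0.72527/(1+0.72527) = 0.4204. Then P(¬H|E) = 1 − 0.4204 = 0.5796.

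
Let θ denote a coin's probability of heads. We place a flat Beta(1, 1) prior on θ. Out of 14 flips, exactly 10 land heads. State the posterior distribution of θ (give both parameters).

Posterior: Beta(11, 5)

The binomial likelihood is conjugate to the Beta prior: with 10 successes and 4 failures, the posterior is Beta(1+10, 1+4) = Beta(11, 5).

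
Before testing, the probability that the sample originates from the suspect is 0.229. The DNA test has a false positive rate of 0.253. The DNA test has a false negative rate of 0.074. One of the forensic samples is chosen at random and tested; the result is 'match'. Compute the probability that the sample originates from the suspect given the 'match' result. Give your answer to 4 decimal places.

Write H for 'the sample originates from the suspect'. Prior odds H:¬H = 0.229/0.771 = 0.29702. For the 'match' outcome, the likelihood ratio is 0.926/0.253 = 3.6601.
Posterior odds = 0.29702 × 3.6601 = 1.0871, so P(H|E) = 1.0871/(1+1.0871) = 0.5209.

P(H | E) ≈ 0.5209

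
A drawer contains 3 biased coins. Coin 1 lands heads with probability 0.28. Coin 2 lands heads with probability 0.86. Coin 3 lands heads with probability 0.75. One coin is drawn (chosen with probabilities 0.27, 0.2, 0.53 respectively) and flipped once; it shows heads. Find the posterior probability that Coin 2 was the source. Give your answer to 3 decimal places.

P(heads|C1) = 0.28; P(heads|C2) = 0.86; P(heads|C3) = 0.75.
Prior × likelihood for each source: 0.27·0.28=0.07560, 0.2·0.86=0.1720, 0.53·0.75=0.3975. Summing gives P(heads) = 0.64510.
P(Coin 2 | heads) = 0.1720 / 0.64510 = 0.267.

Posterior probability ≈ 0.267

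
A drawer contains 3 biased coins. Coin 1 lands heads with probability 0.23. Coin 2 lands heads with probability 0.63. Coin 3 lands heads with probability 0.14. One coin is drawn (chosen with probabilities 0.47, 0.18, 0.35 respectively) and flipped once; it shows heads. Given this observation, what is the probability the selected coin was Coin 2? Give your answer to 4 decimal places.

P(heads|C1) = 0.23; P(heads|C2) = 0.63; P(heads|C3) = 0.14.
Prior × likelihood for each source: 0.47·0.23=0.1081, 0.18·0.63=0.1134, 0.35·0.14=0.04900. Summing gives P(heads) = 0.27050.
P(Coin 2 | heads) = 0.1134 / 0.27050 = 0.4192.

Posterior probability ≈ 0.4192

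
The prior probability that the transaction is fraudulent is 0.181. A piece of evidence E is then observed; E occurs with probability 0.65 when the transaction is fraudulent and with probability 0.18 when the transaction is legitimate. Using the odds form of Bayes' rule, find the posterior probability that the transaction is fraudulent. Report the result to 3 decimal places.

Posterior probability ≈ 0.444

Prior odds = 0.181/(1−0.181) = 0.22100. In log-odds, ln(0.22100) = -1.5096.
Add log likelihood ratio: ln(3.6111) = 1.2840.
Posterior log-odds = -0.22557, so posterior odds = exp(-0.22557) = 0.79806. Converting, P(H|E) = 0.79806/1.7981 = 0.444.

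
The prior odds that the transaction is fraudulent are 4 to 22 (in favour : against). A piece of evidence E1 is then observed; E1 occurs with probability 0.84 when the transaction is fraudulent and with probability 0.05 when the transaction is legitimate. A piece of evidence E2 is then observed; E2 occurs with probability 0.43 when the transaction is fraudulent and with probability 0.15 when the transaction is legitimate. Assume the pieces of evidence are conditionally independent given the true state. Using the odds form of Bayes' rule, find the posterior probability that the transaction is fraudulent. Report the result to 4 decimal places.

Prior odds = 4/22 = 0.18182. In log-odds, ln(0.18182) = -1.7047.
Add log likelihood ratios: ln(16.800) + ln(2.8667) = 3.8745.
Posterior log-odds = 2.1698, so posterior odds = exp(2.1698) = 8.7564. Converting, P(H|E) = 8.7564/9.7564 = 0.8975.

Posterior probability ≈ 0.8975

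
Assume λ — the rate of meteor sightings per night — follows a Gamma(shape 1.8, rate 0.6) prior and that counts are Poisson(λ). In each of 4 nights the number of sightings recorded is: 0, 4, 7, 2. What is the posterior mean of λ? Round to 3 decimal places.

Posterior mean ≈ 3.217

Total count ∑xᵢ = 13 over n = 4 nights.
Gamma is conjugate to the Poisson likelihood: posterior is Gamma(shape = 1.8+13 = 14.8, rate = 0.6+4 = 4.6).
E[λ | data] = 14.8/4.6 = 3.217.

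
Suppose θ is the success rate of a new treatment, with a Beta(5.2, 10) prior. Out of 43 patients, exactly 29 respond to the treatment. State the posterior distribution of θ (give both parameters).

Posterior: Beta(34.2, 24)

Observing 29 successes and 14 failures updates Beta(5.2, 10) by adding the success and failure counts to the two shape parameters: α = 5.2+29 = 34.2, β = 10+14 = 24.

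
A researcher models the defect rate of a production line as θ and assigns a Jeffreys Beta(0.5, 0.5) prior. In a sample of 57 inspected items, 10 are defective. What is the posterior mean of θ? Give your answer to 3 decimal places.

The binomial likelihood is conjugate to the Beta prior: with 10 successes and 47 failures, the posterior is Beta(0.5+10, 0.5+47) = Beta(10.5, 47.5).
Posterior mean = α/(α+β) = 10.5/58 = 0.181.

Posterior mean ≈ 0.181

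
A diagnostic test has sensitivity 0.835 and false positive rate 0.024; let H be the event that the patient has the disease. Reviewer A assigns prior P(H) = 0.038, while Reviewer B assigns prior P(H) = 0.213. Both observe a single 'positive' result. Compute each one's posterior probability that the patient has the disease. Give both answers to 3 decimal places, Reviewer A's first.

The likelihood ratio for a 'positive' result is 0.835/0.024 = 34.792.
Reviewer A: prior odds 0.038/0.962 = 0.039501; posterior odds 1.3743; posterior probability 0.579.
Reviewer B: prior odds 0.213/0.787 = 0.27065; posterior odds 9.4163; posterior probability 0.904.

Reviewer A: 0.579; Reviewer B: 0.904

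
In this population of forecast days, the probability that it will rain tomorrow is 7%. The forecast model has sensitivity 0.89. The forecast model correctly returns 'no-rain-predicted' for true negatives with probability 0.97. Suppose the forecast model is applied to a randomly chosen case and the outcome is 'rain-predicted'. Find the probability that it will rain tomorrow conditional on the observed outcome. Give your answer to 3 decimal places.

P(H | E) ≈ 0.691

Let H be the event that it will rain tomorrow. P(H) = 0.07, so P(¬H) = 0.93. With E the 'rain-predicted' result, P(E|H) = 0.89 and P(E|¬H) = 0.03.
P(E) = 0.89·0.07 + 0.03·0.93 = 0.062300 + 0.027900 = 0.090200.
By Bayes' theorem, P(H|E) = 0.062300 / 0.090200 = 0.691.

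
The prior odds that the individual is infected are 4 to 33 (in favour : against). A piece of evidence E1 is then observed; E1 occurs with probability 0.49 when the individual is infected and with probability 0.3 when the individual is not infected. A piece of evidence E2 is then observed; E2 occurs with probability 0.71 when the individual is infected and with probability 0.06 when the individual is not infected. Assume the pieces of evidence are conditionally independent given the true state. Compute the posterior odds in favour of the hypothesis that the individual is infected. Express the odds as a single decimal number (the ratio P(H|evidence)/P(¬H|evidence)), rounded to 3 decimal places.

Prior odds = 4/33 = 0.12121. In log-odds, ln(0.12121) = -2.1102.
Add log likelihood ratios: ln(1.6333) + ln(11.833) = 2.9615.
Posterior log-odds = 0.85133, so posterior odds = exp(0.85133) = 2.3428.

Posterior odds ≈ 2.343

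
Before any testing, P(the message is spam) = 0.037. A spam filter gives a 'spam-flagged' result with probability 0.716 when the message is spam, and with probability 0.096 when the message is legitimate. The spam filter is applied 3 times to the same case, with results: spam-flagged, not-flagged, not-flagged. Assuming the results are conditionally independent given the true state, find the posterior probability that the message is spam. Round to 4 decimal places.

Posterior P(H) ≈ 0.0275

With H the event that the message is spam, the joint likelihood of the observed sequence is P(data|H) = 0.716·0.284·0.284 = 0.057750 and P(data|¬H) = 0.096·0.904·0.904 = 0.078453.
Bayes: P(H|data) = 0.037·0.057750 / (0.037·0.057750 + 0.963·0.078453) = 0.0021367/0.077687 = 0.0275.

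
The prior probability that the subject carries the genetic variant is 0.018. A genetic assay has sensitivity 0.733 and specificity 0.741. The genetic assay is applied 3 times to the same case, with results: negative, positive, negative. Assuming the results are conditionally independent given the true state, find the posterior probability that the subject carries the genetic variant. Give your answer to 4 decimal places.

With H the event that the subject carries the genetic variant, the joint likelihood of the observed sequence is P(data|H) = 0.267·0.733·0.267 = 0.052255 and P(data|¬H) = 0.741·0.259·0.741 = 0.14221.
Bayes: P(H|data) = 0.018·0.052255 / (0.018·0.052255 + 0.982·0.14221) = 0.00094059/0.14059 = 0.0067.

Posterior P(H) ≈ 0.0067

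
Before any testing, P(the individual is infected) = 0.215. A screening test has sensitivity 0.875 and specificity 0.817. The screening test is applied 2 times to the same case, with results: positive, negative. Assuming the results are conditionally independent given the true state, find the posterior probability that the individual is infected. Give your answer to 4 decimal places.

Posterior P(H) ≈ 0.1669

Let H be the event that the individual is infected; start with P(H) = 0.215. P('positive'|H) = 0.875, P('positive'|¬H) = 0.183.
Update on result 1 ('positive'): P(H) ← 0.875·0.2150 / (0.875·0.2150 + 0.183·0.7850) = 0.18812/0.33178 = 0.5670.
Update on result 2 ('negative'): P(H) ← 0.125·0.5670 / (0.125·0.5670 + 0.817·0.4330) = 0.070877/0.42462 = 0.1669.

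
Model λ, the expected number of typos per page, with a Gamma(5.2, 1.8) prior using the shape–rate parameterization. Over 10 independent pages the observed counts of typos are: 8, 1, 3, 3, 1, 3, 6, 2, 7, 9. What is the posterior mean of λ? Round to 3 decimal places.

Total count ∑xᵢ = 43 over n = 10 pages.
Gamma is conjugate to the Poisson likelihood: posterior is Gamma(shape = 5.2+43 = 48.2, rate = 1.8+10 = 11.8).
E[λ | data] = 48.2/11.8 = 4.085.

Posterior mean ≈ 4.085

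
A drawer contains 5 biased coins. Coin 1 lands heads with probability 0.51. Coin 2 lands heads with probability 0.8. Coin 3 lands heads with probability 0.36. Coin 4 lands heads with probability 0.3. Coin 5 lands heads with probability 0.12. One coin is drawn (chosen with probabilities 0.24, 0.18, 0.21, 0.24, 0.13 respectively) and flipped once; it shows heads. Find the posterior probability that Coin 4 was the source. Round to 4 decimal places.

P(heads|C1) = 0.51; P(heads|C2) = 0.8; P(heads|C3) = 0.36; P(heads|C4) = 0.3; P(heads|C5) = 0.12.
Prior × likelihood for each source: 0.24·0.51=0.1224, 0.18·0.8=0.1440, 0.21·0.36=0.07560, 0.24·0.3=0.07200, 0.13·0.12=0.01560. Summing gives P(heads) = 0.42960.
P(Coin 4 | heads) = 0.07200 / 0.42960 = 0.1676.

Posterior probability ≈ 0.1676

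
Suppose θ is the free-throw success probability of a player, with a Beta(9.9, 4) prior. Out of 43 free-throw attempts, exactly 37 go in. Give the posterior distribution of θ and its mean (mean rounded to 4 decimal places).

The binomial likelihood is conjugate to the Beta prior: with 37 successes and 6 failures, the posterior is Beta(9.9+37, 4+6) = Beta(46.9, 10).
Posterior mean = α/(α+β) = 46.9/56.9 = 0.8243.

Posterior: Beta(46.9, 10); mean ≈ 0.8243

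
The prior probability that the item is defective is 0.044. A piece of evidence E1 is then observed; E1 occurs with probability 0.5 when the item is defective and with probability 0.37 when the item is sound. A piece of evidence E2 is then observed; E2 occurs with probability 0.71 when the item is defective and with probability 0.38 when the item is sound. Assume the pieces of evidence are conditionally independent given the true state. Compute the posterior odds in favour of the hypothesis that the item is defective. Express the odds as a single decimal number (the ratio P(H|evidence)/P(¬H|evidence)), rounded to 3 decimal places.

Prior odds = 0.044/(1−0.044) = 0.046025. In log-odds, ln(0.046025) = -3.0786.
Add log likelihood ratios: ln(1.3514) + ln(1.8684) = 0.92620.
Posterior log-odds = -2.1524, so posterior odds = exp(-2.1524) = 0.11621.

Posterior odds ≈ 0.116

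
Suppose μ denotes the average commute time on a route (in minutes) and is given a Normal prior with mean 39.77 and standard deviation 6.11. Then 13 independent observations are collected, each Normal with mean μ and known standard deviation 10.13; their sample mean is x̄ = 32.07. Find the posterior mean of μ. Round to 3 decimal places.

Posterior mean ≈ 33.414

Prior precision 1/τ₀² = 1/6.11² = 0.0267866; data precision n/σ² = 13/10.13² = 0.126685.
Posterior precision = 0.0267866 + 0.126685 = 0.153471.
Posterior mean = (0.0267866·39.77 + 0.126685·32.07) / 0.153471 = 33.414.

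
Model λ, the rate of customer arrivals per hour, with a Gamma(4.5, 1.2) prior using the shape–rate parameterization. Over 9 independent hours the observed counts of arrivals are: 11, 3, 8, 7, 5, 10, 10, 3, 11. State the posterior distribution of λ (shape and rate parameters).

The Poisson likelihood adds the total count to the shape and the number of exposure periods to the rate. Here ∑xᵢ = 68 and n = 9, so shape 4.5→72.5 and rate 1.2→10.2.

Posterior: Gamma(shape=72.5, rate=10.2)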